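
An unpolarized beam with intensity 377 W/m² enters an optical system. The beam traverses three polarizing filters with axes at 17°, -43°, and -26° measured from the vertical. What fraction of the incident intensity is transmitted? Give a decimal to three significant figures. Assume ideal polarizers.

I/I₀ ≈ 0.114

Unpolarized light through the first polarizer → I₁ = 377 W/m²/2 = 188.5 W/m², polarized at 17°.
I₂ = I₁ · cos²(60°) = 188.5 · 0.25 = 47.13 W/m².
I₃ = I₂ · cos²(17°) = 47.13 · 0.9145 = 43.1 W/m².
Transmitted fraction = 0.1143.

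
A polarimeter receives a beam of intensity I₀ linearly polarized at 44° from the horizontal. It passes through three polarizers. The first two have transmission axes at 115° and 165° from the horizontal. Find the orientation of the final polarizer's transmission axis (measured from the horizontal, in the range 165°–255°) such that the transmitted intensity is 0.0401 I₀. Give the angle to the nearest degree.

θ ≈ 182°

I₁ = I₀ cos²(115° − 44°) = I₀ cos²(71°) = 0.106 I₀.
I₂ = I₁ cos²(165° − 115°) = 0.106 I₀ · cos²(50°) = 0.04379 I₀.
Need I₃/I₀ = 0.0401, so cos²(θ − 165°) = 0.0401 / 0.04379 = 0.9156.
θ − 165° = arccos(√0.9156) = 16.9°, giving θ ≈ 165 + 16.9 = 181.9°.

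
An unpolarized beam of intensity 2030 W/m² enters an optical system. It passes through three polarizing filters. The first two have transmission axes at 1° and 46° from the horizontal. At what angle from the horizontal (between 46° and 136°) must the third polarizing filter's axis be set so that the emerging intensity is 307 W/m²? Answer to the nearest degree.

θ ≈ 85°

Unpolarized light through the first polarizer → I₁ = ½ I₀, now polarized at 1°.
I₂ = I₁ cos²(46° − 1°) = 0.5 I₀ · cos²(45°) = 0.25 I₀.
Target fraction: 307 / 2030 W/m² = 0.1512 of I₀.
Need I₃/I₀ = 0.1512, so cos²(θ − 46°) = 0.1512 / 0.25 = 0.6049.
θ − 46° = arccos(√0.6049) = 38.9°, giving θ ≈ 46 + 38.9 = 84.9°.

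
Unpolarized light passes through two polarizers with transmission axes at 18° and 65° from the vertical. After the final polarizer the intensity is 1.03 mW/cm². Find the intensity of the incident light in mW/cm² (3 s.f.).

Unpolarized light through the first polarizer → I₁ = ½ I₀, now polarized at 18°.
I₂ = I₁ cos²(65° − 18°) = 0.5 I₀ · cos²(47°) = 0.2326 I₀.
So 1.03 mW/cm² = 0.2326 I₀, giving I₀ = 1.03/0.2326 = 4.429 mW/cm².

I₀ ≈ 4.43 mW/cm²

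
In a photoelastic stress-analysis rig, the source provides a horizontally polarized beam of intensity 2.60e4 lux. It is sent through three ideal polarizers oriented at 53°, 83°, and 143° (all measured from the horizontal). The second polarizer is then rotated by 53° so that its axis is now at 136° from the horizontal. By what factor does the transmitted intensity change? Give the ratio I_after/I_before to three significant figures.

I_new/I_old ≈ 0.0780

Before rotation:
By Malus's law, I₁ = I₀ cos²(53° − 0°) = I₀ cos²(53°) = 0.3622 I₀.
I₂ = I₁ cos²(83° − 53°) = 0.3622 I₀ · cos²(30°) = 0.2716 I₀.
I₃ = I₂ cos²(143° − 83°) = 0.2716 I₀ · cos²(60°) = 0.06791 I₀.
After rotation:
I₁ = I₀ cos²(53° − 0°) = I₀ cos²(53°) = 0.3622 I₀.
I₂ = I₁ cos²(136° − 53°) = 0.3622 I₀ · cos²(83°) = 0.005379 I₀.
I₃ = I₂ cos²(143° − 136°) = 0.005379 I₀ · cos²(7°) = 0.005299 I₀.
Ratio = 0.005299 / 0.06791 = 0.07803.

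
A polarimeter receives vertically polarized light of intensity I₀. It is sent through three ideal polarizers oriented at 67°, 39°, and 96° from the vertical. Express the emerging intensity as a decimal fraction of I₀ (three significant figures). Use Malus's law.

≈ 0.0353 I₀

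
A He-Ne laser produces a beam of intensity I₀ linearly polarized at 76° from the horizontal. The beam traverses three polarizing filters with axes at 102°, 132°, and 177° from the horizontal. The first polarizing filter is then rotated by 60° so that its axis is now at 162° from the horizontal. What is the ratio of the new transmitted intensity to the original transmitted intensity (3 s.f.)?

I_new/I_old ≈ 0.00602

Before rotation:
By Malus's law, I₁ = I₀ cos²(102° − 76°) = I₀ cos²(26°) = 0.8078 I₀.
I₂ = I₁ cos²(132° − 102°) = 0.8078 I₀ · cos²(30°) = 0.6059 I₀.
I₃ = I₂ cos²(177° − 132°) = 0.6059 I₀ · cos²(45°) = 0.3029 I₀.
After rotation:
I₁ = I₀ cos²(162° − 76°) = I₀ cos²(86°) = 0.004866 I₀.
I₂ = I₁ cos²(132° − 162°) = 0.004866 I₀ · cos²(30°) = 0.003649 I₀.
I₃ = I₂ cos²(177° − 132°) = 0.003649 I₀ · cos²(45°) = 0.001825 I₀.
Ratio = 0.001825 / 0.3029 = 0.006023.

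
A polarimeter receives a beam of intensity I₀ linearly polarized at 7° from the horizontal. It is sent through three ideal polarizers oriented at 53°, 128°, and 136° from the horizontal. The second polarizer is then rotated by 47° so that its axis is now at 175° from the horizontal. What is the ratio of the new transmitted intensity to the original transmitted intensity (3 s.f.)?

I_new/I_old ≈ 2.58

Before rotation:
By Malus's law, I₁ = I₀ cos²(53° − 7°) = I₀ cos²(46°) = 0.4826 I₀.
I₂ = I₁ cos²(128° − 53°) = 0.4826 I₀ · cos²(75°) = 0.03232 I₀.
I₃ = I₂ cos²(136° − 128°) = 0.03232 I₀ · cos²(8°) = 0.0317 I₀.
After rotation:
I₁ = I₀ cos²(53° − 7°) = I₀ cos²(46°) = 0.4826 I₀.
Angle between axes 1 and 2: 58°. I₂ = 0.4826 I₀ · cos²(58°) = 0.1355 I₀.
I₃ = I₂ cos²(136° − 175°) = 0.1355 I₀ · cos²(39°) = 0.08184 I₀.
Ratio = 0.08184 / 0.0317 = 2.582.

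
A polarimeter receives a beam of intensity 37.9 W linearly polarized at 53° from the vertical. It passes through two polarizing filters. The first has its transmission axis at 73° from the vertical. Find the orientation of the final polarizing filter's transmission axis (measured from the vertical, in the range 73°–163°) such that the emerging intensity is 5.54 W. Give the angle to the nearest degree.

θ ≈ 139°

By Malus's law, I₁ = I₀ cos²(73° − 53°) = I₀ cos²(20°) = 0.883 I₀.
Target fraction: 5.54 / 37.9 W = 0.1462 of I₀.
Need I₂/I₀ = 0.1462, so cos²(θ − 73°) = 0.1462 / 0.883 = 0.1655.
θ − 73° = arccos(√0.1655) = 66.0°, giving θ ≈ 73 + 66.0 = 139.0°.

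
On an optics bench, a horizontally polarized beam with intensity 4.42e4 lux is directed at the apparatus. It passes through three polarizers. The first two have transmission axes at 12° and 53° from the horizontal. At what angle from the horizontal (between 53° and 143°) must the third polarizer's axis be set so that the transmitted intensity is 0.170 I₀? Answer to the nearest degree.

I₁ = I₀ cos²(12° − 0°) = I₀ cos²(12°) = 0.9568 I₀.
I₂ = I₁ cos²(53° − 12°) = 0.9568 I₀ · cos²(41°) = 0.545 I₀.
Need I₃/I₀ = 0.17, so cos²(θ − 53°) = 0.17 / 0.545 = 0.3119.
θ − 53° = arccos(√0.3119) = 56.0°, giving θ ≈ 53 + 56.0 = 109.0°.

θ ≈ 109°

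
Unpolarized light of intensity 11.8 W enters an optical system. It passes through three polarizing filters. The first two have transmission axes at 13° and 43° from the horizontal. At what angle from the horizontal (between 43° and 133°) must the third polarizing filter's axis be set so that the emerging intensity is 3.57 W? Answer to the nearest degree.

Unpolarized light through the first polarizer → I₁ = ½ I₀, now polarized at 13°.
I₂ = I₁ cos²(43° − 13°) = 0.5 I₀ · cos²(30°) = 0.375 I₀.
Target fraction: 3.57 / 11.8 W = 0.3025 of I₀.
Need I₃/I₀ = 0.3025, so cos²(θ − 43°) = 0.3025 / 0.375 = 0.8068.
θ − 43° = arccos(√0.8068) = 26.1°, giving θ ≈ 43 + 26.1 = 69.1°.

θ ≈ 69°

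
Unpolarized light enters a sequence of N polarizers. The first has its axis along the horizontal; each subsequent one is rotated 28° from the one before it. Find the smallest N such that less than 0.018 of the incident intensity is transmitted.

N = 15

First polarizer halves the unpolarized light: factor 1/2.
Each further stage multiplies by cos²(28°) = 0.7796.
After N polarizers: T = 0.5·0.7796^(N−1). Require T < 0.018 ⇒ N−1 > ln(0.018/0.5)/ln(0.7796) = 13.35, so N−1 ≥ 14 and N = 15.
Check: N=15 gives T = 0.01532 < 0.018; N=14 gives T = 0.01965.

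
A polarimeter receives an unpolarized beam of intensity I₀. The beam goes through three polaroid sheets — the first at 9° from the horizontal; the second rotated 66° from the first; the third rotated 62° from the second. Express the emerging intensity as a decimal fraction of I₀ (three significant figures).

Unpolarized light through the first polarizer → I₁ = ½ I₀, now polarized at 9°.
I₂ = I₁ cos²(66°) = 0.5 · 0.1654 I₀ = 0.08272 I₀.
I₃ = I₂ cos²(62°) = 0.08272 · 0.2204 I₀ = 0.01823 I₀.
Transmitted fraction = 0.01823.

≈ 0.0182 I₀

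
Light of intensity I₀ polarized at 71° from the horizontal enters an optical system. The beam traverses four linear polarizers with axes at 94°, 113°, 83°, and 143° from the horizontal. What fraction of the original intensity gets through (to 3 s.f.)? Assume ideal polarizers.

≈ 0.142 I₀

I₁ = I₀ cos²(94° − 71°) = I₀ cos²(23°) = 0.8473 I₀.
I₂ = I₁ cos²(113° − 94°) = 0.8473 I₀ · cos²(19°) = 0.7575 I₀.
I₃ = I₂ cos²(83° − 113°) = 0.7575 I₀ · cos²(30°) = 0.5681 I₀.
I₄ = I₃ cos²(143° − 83°) = 0.5681 I₀ · cos²(60°) = 0.142 I₀.
Transmitted fraction = 0.142.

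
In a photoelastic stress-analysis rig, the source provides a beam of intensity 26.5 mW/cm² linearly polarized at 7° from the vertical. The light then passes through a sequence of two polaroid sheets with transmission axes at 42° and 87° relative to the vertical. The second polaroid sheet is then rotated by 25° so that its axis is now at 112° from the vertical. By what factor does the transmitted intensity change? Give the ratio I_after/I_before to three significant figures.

I_new/I_old ≈ 0.234

Before rotation:
I₁ = I₀ cos²(42° − 7°) = I₀ cos²(35°) = 0.671 I₀.
I₂ = I₁ cos²(87° − 42°) = 0.671 I₀ · cos²(45°) = 0.3355 I₀.
After rotation:
I₁ = I₀ cos²(42° − 7°) = I₀ cos²(35°) = 0.671 I₀.
I₂ = I₁ cos²(112° − 42°) = 0.671 I₀ · cos²(70°) = 0.07849 I₀.
Ratio = 0.07849 / 0.3355 = 0.234.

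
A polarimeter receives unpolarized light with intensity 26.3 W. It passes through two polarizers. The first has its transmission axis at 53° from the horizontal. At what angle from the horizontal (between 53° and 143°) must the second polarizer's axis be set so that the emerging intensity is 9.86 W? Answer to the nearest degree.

Unpolarized light through the first polarizer → I₁ = ½ I₀, now polarized at 53°.
Target fraction: 9.86 / 26.3 W = 0.3749 of I₀.
Need I₂/I₀ = 0.3749, so cos²(θ − 53°) = 0.3749 / 0.5 = 0.7498.
θ − 53° = arccos(√0.7498) = 30.0°, giving θ ≈ 53 + 30.0 = 83.0°.

θ ≈ 83°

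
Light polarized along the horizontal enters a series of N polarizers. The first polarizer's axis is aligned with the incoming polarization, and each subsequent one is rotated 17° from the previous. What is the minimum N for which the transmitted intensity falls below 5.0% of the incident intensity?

First polarizer is aligned with the polarization: full transmission.
Each further stage multiplies by cos²(17°) = 0.9145.
After N polarizers: T = 0.9145^(N−1). Require T < 0.050 ⇒ N−1 > ln(0.050)/ln(0.9145) = 33.53, so N−1 ≥ 34 and N = 35.
Check: N=35 gives T = 0.04792 < 0.050; N=34 gives T = 0.0524.

N = 35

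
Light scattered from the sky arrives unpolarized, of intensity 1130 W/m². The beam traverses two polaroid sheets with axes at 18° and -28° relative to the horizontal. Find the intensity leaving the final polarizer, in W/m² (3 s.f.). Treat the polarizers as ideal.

I ≈ 273 W/m²

Unpolarized light through the first polarizer → I₁ = 1130 W/m²/2 = 565 W/m², polarized at 18°.
I₂ = I₁ · cos²(46°) = 565 · 0.4826 = 272.6 W/m².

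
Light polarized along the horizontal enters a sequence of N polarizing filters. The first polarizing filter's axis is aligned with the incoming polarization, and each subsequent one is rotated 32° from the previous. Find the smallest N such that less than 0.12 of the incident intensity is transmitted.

First polarizer is aligned with the polarization: full transmission.
Each further stage multiplies by cos²(32°) = 0.7192.
After N polarizers: T = 0.7192^(N−1). Require T < 0.12 ⇒ N−1 > ln(0.12)/ln(0.7192) = 6.43, so N−1 ≥ 7 and N = 8.
Check: N=8 gives T = 0.09951 < 0.12; N=7 gives T = 0.1384.

N = 8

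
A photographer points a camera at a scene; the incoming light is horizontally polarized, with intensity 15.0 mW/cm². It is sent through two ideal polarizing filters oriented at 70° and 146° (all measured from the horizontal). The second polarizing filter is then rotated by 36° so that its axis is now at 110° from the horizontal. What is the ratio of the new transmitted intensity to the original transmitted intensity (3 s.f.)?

I_new/I_old ≈ 10.0

Before rotation:
I₁ = I₀ cos²(70° − 0°) = I₀ cos²(70°) = 0.117 I₀.
I₂ = I₁ cos²(146° − 70°) = 0.117 I₀ · cos²(76°) = 0.006846 I₀.
After rotation:
I₁ = I₀ cos²(70° − 0°) = I₀ cos²(70°) = 0.117 I₀.
I₂ = I₁ cos²(110° − 70°) = 0.117 I₀ · cos²(40°) = 0.06865 I₀.
Ratio = 0.06865 / 0.006846 = 10.03.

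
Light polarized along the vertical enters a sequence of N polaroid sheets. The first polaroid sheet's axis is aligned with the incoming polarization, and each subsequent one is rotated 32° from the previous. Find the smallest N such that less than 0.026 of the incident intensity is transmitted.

N = 13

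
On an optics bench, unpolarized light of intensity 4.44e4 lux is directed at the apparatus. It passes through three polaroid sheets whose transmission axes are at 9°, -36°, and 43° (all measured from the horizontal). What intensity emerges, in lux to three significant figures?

Unpolarized light through the first polarizer → I₁ = 4.44e4 lux/2 = 2.22e+04 lux, polarized at 9°.
I₂ = I₁ · cos²(45°) = 2.22e+04 · 0.5 = 1.11e+04 lux.
I₃ = I₂ · cos²(79°) = 1.11e+04 · 0.03641 = 404.1 lux.

I ≈ 404 lux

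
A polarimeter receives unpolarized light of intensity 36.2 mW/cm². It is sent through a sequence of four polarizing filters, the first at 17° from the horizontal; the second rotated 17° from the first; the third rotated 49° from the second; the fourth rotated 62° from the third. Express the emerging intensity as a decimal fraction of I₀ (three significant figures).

I/I₀ ≈ 0.0434

Unpolarized light through the first polarizer → I₁ = 36.2 mW/cm²/2 = 18.1 mW/cm², polarized at 17°.
I₂ = I₁ · cos²(17°) = 18.1 · 0.9145 = 16.55 mW/cm².
I₃ = I₂ · cos²(49°) = 16.55 · 0.4304 = 7.125 mW/cm².
I₄ = I₃ · cos²(62°) = 7.125 · 0.2204 = 1.57 mW/cm².
Transmitted fraction = 0.04338.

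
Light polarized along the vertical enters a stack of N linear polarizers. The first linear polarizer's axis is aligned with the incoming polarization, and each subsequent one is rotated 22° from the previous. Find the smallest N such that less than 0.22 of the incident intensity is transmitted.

N = 12

First polarizer is aligned with the polarization: full transmission.
Each further stage multiplies by cos²(22°) = 0.8597.
After N polarizers: T = 0.8597^(N−1). Require T < 0.22 ⇒ N−1 > ln(0.22)/ln(0.8597) = 10.01, so N−1 ≥ 11 and N = 12.
Check: N=12 gives T = 0.1895 < 0.22; N=11 gives T = 0.2205.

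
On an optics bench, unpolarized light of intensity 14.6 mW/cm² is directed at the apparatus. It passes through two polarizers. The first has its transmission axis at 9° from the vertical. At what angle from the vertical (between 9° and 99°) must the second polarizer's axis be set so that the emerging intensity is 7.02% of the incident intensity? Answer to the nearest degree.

Unpolarized light through the first polarizer → I₁ = ½ I₀, now polarized at 9°.
Need I₂/I₀ = 0.0702, so cos²(θ − 9°) = 0.0702 / 0.5 = 0.1404.
θ − 9° = arccos(√0.1404) = 68.0°, giving θ ≈ 9 + 68.0 = 77.0°.

θ ≈ 77°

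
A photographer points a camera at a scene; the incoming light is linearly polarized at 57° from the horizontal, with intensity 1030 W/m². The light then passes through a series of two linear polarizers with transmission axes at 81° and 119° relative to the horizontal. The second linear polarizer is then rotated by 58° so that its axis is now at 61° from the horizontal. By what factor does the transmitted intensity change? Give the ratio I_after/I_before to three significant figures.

I_new/I_old ≈ 1.42

Before rotation:
By Malus's law, I₁ = I₀ cos²(81° − 57°) = I₀ cos²(24°) = 0.8346 I₀.
I₂ = I₁ cos²(119° − 81°) = 0.8346 I₀ · cos²(38°) = 0.5182 I₀.
After rotation:
I₁ = I₀ cos²(81° − 57°) = I₀ cos²(24°) = 0.8346 I₀.
I₂ = I₁ cos²(61° − 81°) = 0.8346 I₀ · cos²(20°) = 0.7369 I₀.
Ratio = 0.7369 / 0.5182 = 1.422.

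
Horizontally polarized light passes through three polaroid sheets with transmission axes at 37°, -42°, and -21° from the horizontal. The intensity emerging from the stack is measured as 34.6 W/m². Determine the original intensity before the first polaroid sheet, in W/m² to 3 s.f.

I₁ = I₀ cos²(37° − 0°) = I₀ cos²(37°) = 0.6378 I₀.
I₂ = I₁ cos²(-42° − 37°) = 0.6378 I₀ · cos²(79°) = 0.02322 I₀.
I₃ = I₂ cos²(-21° + 42°) = 0.02322 I₀ · cos²(21°) = 0.02024 I₀.
So 34.6 W/m² = 0.02024 I₀, giving I₀ = 34.6/0.02024 = 1710 W/m².

I₀ ≈ 1710 W/m²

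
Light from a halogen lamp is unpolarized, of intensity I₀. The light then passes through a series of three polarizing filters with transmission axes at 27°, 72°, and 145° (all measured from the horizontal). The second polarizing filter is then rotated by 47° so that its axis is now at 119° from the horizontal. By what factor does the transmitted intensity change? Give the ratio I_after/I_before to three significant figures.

I_new/I_old ≈ 0.0230

Before rotation:
Unpolarized light through the first polarizer → I₁ = ½ I₀, now polarized at 27°.
I₂ = I₁ cos²(72° − 27°) = 0.5 I₀ · cos²(45°) = 0.25 I₀.
I₃ = I₂ cos²(145° − 72°) = 0.25 I₀ · cos²(73°) = 0.02137 I₀.
After rotation:
Unpolarized light through the first polarizer → I₁ = ½ I₀, now polarized at 27°.
Angle between axes 1 and 2: 88°. I₂ = 0.5 I₀ · cos²(88°) = 0.000609 I₀.
I₃ = I₂ cos²(145° − 119°) = 0.000609 I₀ · cos²(26°) = 0.000492 I₀.
Ratio = 0.000492 / 0.02137 = 0.02302.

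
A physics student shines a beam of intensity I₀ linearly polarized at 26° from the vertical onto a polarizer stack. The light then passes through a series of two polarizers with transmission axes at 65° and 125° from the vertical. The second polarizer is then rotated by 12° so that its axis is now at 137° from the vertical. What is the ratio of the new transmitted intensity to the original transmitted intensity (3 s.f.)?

I_new/I_old ≈ 0.382

Before rotation:
By Malus's law, I₁ = I₀ cos²(65° − 26°) = I₀ cos²(39°) = 0.604 I₀.
I₂ = I₁ cos²(125° − 65°) = 0.604 I₀ · cos²(60°) = 0.151 I₀.
After rotation:
I₁ = I₀ cos²(65° − 26°) = I₀ cos²(39°) = 0.604 I₀.
I₂ = I₁ cos²(137° − 65°) = 0.604 I₀ · cos²(72°) = 0.05767 I₀.
Ratio = 0.05767 / 0.151 = 0.382.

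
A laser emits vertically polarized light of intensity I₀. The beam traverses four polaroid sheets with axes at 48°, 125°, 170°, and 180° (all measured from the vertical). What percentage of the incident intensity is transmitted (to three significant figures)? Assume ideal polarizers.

I₁ = I₀ cos²(48° − 0°) = I₀ cos²(48°) = 0.4477 I₀.
I₂ = I₁ cos²(125° − 48°) = 0.4477 I₀ · cos²(77°) = 0.02266 I₀.
I₃ = I₂ cos²(170° − 125°) = 0.02266 I₀ · cos²(45°) = 0.01133 I₀.
I₄ = I₃ cos²(180° − 170°) = 0.01133 I₀ · cos²(10°) = 0.01099 I₀.
That is 1.099% of the incident intensity.

≈ 1.10%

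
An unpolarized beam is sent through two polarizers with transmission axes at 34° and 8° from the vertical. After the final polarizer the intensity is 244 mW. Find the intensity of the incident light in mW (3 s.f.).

I₀ ≈ 604 mW

Unpolarized light through the first polarizer → I₁ = ½ I₀, now polarized at 34°.
I₂ = I₁ cos²(8° − 34°) = 0.5 I₀ · cos²(26°) = 0.4039 I₀.
So 244 mW = 0.4039 I₀, giving I₀ = 244/0.4039 = 604.1 mW.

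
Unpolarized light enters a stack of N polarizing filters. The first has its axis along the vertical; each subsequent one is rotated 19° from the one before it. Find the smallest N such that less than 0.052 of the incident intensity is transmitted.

N = 22

First polarizer halves the unpolarized light: factor 1/2.
Each further stage multiplies by cos²(19°) = 0.894.
After N polarizers: T = 0.5·0.894^(N−1). Require T < 0.052 ⇒ N−1 > ln(0.052/0.5)/ln(0.894) = 20.20, so N−1 ≥ 21 and N = 22.
Check: N=22 gives T = 0.04755 < 0.052; N=21 gives T = 0.05318.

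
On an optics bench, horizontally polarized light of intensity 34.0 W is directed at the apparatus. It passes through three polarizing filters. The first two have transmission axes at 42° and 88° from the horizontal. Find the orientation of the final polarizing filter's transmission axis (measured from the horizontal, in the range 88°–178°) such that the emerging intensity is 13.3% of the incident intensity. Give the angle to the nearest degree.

θ ≈ 133°

I₁ = I₀ cos²(42° − 0°) = I₀ cos²(42°) = 0.5523 I₀.
I₂ = I₁ cos²(88° − 42°) = 0.5523 I₀ · cos²(46°) = 0.2665 I₀.
Need I₃/I₀ = 0.133, so cos²(θ − 88°) = 0.133 / 0.2665 = 0.4991.
θ − 88° = arccos(√0.4991) = 45.1°, giving θ ≈ 88 + 45.1 = 133.1°.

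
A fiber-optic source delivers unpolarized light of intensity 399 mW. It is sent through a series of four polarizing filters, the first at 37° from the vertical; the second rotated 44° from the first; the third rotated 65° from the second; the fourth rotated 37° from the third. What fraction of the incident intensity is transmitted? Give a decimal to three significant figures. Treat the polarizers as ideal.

Unpolarized light through the first polarizer → I₁ = 399 mW/2 = 199.5 mW, polarized at 37°.
I₂ = I₁ · cos²(44°) = 199.5 · 0.5174 = 103.2 mW.
I₃ = I₂ · cos²(65°) = 103.2 · 0.1786 = 18.44 mW.
I₄ = I₃ · cos²(37°) = 18.44 · 0.6378 = 11.76 mW.
Transmitted fraction = 0.02947.

I/I₀ ≈ 0.0295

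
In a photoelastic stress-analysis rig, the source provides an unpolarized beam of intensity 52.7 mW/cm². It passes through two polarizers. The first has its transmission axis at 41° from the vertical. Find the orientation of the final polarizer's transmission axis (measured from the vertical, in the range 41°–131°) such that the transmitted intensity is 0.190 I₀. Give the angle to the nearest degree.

Unpolarized light through the first polarizer → I₁ = ½ I₀, now polarized at 41°.
Need I₂/I₀ = 0.19, so cos²(θ − 41°) = 0.19 / 0.5 = 0.38.
θ − 41° = arccos(√0.38) = 51.9°, giving θ ≈ 41 + 51.9 = 92.9°.

θ ≈ 93°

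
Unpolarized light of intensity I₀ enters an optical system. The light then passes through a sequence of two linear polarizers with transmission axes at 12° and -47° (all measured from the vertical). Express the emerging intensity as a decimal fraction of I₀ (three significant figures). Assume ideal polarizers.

Unpolarized light through the first polarizer → I₁ = ½ I₀, now polarized at 12°.
I₂ = I₁ cos²(-47° − 12°) = 0.5 I₀ · cos²(59°) = 0.1326 I₀.
Transmitted fraction = 0.1326.

≈ 0.133 I₀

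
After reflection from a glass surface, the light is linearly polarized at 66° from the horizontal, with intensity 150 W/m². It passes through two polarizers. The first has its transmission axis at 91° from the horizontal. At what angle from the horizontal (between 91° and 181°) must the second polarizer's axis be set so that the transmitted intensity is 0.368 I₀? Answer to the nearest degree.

θ ≈ 139°

By Malus's law, I₁ = I₀ cos²(91° − 66°) = I₀ cos²(25°) = 0.8214 I₀.
Need I₂/I₀ = 0.368, so cos²(θ − 91°) = 0.368 / 0.8214 = 0.448.
θ − 91° = arccos(√0.448) = 48.0°, giving θ ≈ 91 + 48.0 = 139.0°.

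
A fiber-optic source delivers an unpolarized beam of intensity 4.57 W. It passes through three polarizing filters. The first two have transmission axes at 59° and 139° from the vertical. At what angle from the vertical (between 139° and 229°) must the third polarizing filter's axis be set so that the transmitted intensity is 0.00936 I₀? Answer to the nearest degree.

θ ≈ 177°

Unpolarized light through the first polarizer → I₁ = ½ I₀, now polarized at 59°.
I₂ = I₁ cos²(139° − 59°) = 0.5 I₀ · cos²(80°) = 0.01508 I₀.
Need I₃/I₀ = 0.00936, so cos²(θ − 139°) = 0.00936 / 0.01508 = 0.6208.
θ − 139° = arccos(√0.6208) = 38.0°, giving θ ≈ 139 + 38.0 = 177.0°.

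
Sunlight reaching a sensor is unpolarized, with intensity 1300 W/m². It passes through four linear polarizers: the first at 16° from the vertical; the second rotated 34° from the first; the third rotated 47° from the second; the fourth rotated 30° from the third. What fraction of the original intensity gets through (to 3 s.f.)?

I/I₀ ≈ 0.120

Unpolarized light through the first polarizer → I₁ = 1300 W/m²/2 = 650 W/m², polarized at 16°.
I₂ = I₁ · cos²(34°) = 650 · 0.6873 = 446.7 W/m².
I₃ = I₂ · cos²(47°) = 446.7 · 0.4651 = 207.8 W/m².
I₄ = I₃ · cos²(30°) = 207.8 · 0.75 = 155.8 W/m².
Transmitted fraction = 0.1199.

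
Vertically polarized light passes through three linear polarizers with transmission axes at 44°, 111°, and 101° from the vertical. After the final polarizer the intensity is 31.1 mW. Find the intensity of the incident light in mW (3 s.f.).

By Malus's law, I₁ = I₀ cos²(44° − 0°) = I₀ cos²(44°) = 0.5174 I₀.
I₂ = I₁ cos²(111° − 44°) = 0.5174 I₀ · cos²(67°) = 0.079 I₀.
I₃ = I₂ cos²(101° − 111°) = 0.079 I₀ · cos²(10°) = 0.07662 I₀.
So 31.1 mW = 0.07662 I₀, giving I₀ = 31.1/0.07662 = 405.9 mW.

I₀ ≈ 406 mW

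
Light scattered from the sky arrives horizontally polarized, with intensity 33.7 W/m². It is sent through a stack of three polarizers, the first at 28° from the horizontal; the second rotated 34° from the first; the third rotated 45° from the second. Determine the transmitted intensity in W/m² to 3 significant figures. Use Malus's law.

I ≈ 9.03 W/m²

By Malus's law, I₁ = 33.7 W/m² · cos²(28°) = 26.27 W/m².
I₂ = I₁ · cos²(34°) = 26.27 · 0.6873 = 18.06 W/m².
I₃ = I₂ · cos²(45°) = 18.06 · 0.5 = 9.029 W/m².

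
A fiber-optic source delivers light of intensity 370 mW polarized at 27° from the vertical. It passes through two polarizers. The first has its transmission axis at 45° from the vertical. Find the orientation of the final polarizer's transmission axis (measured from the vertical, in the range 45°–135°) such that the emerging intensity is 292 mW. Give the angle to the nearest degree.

θ ≈ 66°

I₁ = I₀ cos²(45° − 27°) = I₀ cos²(18°) = 0.9045 I₀.
Target fraction: 292 / 370 mW = 0.7892 of I₀.
Need I₂/I₀ = 0.7892, so cos²(θ − 45°) = 0.7892 / 0.9045 = 0.8725.
θ − 45° = arccos(√0.8725) = 20.9°, giving θ ≈ 45 + 20.9 = 65.9°.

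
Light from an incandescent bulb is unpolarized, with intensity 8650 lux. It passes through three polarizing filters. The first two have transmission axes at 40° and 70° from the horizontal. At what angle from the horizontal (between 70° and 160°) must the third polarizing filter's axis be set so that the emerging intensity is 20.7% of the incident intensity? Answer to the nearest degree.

Unpolarized light through the first polarizer → I₁ = ½ I₀, now polarized at 40°.
I₂ = I₁ cos²(70° − 40°) = 0.5 I₀ · cos²(30°) = 0.375 I₀.
Need I₃/I₀ = 0.207, so cos²(θ − 70°) = 0.207 / 0.375 = 0.552.
θ − 70° = arccos(√0.552) = 42.0°, giving θ ≈ 70 + 42.0 = 112.0°.

θ ≈ 112°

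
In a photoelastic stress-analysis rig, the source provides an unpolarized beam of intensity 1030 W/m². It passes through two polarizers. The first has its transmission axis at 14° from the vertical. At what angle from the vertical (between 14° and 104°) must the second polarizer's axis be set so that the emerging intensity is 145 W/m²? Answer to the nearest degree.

θ ≈ 72°

Unpolarized light through the first polarizer → I₁ = ½ I₀, now polarized at 14°.
Target fraction: 145 / 1030 W/m² = 0.1408 of I₀.
Need I₂/I₀ = 0.1408, so cos²(θ − 14°) = 0.1408 / 0.5 = 0.2816.
θ − 14° = arccos(√0.2816) = 58.0°, giving θ ≈ 14 + 58.0 = 72.0°.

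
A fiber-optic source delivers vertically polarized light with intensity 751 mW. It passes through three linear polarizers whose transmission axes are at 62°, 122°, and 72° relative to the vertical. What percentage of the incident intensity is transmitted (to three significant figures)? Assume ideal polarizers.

I₁ = 751 mW · cos²(62°) = 165.5 mW.
I₂ = I₁ · cos²(60°) = 165.5 · 0.25 = 41.38 mW.
I₃ = I₂ · cos²(50°) = 41.38 · 0.4132 = 17.1 mW.
That is 2.277% of the incident intensity.

≈ 2.28%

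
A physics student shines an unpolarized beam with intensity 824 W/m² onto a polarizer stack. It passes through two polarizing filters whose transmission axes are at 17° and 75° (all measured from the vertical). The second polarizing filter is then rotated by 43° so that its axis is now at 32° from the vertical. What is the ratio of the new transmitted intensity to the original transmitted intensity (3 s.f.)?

I_new/I_old ≈ 3.32

Before rotation:
Unpolarized light through the first polarizer → I₁ = ½ I₀, now polarized at 17°.
I₂ = I₁ cos²(75° − 17°) = 0.5 I₀ · cos²(58°) = 0.1404 I₀.
After rotation:
Unpolarized light through the first polarizer → I₁ = ½ I₀, now polarized at 17°.
I₂ = I₁ cos²(32° − 17°) = 0.5 I₀ · cos²(15°) = 0.4665 I₀.
Ratio = 0.4665 / 0.1404 = 3.323.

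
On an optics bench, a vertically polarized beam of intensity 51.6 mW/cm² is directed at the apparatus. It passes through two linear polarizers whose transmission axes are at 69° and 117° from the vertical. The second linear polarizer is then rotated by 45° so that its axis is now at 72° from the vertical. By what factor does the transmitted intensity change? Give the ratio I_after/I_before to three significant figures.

Before rotation:
I₁ = I₀ cos²(69° − 0°) = I₀ cos²(69°) = 0.1284 I₀.
I₂ = I₁ cos²(117° − 69°) = 0.1284 I₀ · cos²(48°) = 0.0575 I₀.
After rotation:
I₁ = I₀ cos²(69° − 0°) = I₀ cos²(69°) = 0.1284 I₀.
I₂ = I₁ cos²(72° − 69°) = 0.1284 I₀ · cos²(3°) = 0.1281 I₀.
Ratio = 0.1281 / 0.0575 = 2.227.

I_new/I_old ≈ 2.23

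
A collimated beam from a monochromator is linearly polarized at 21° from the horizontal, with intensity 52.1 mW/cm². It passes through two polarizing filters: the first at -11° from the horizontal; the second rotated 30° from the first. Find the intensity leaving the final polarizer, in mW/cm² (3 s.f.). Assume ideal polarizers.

I₁ = 52.1 mW/cm² · cos²(32°) = 37.47 mW/cm².
I₂ = I₁ · cos²(30°) = 37.47 · 0.75 = 28.1 mW/cm².

I ≈ 28.1 mW/cm²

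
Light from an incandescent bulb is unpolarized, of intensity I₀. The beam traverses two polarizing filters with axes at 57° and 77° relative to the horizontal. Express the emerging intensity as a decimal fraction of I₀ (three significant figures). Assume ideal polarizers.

Unpolarized light through the first polarizer → I₁ = ½ I₀, now polarized at 57°.
I₂ = I₁ cos²(77° − 57°) = 0.5 I₀ · cos²(20°) = 0.4415 I₀.
Transmitted fraction = 0.4415.

≈ 0.442 I₀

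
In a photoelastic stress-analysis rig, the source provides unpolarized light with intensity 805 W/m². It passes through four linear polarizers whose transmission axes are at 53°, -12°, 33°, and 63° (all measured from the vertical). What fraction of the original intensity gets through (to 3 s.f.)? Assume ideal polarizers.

I/I₀ ≈ 0.0335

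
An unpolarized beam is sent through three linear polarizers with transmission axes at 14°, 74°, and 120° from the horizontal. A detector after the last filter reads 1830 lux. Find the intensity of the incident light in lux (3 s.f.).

I₀ ≈ 3.03e4 lux

Unpolarized light through the first polarizer → I₁ = ½ I₀, now polarized at 14°.
I₂ = I₁ cos²(74° − 14°) = 0.5 I₀ · cos²(60°) = 0.125 I₀.
I₃ = I₂ cos²(120° − 74°) = 0.125 I₀ · cos²(46°) = 0.06032 I₀.
So 1830 lux = 0.06032 I₀, giving I₀ = 1830/0.06032 = 3.034e+04 lux.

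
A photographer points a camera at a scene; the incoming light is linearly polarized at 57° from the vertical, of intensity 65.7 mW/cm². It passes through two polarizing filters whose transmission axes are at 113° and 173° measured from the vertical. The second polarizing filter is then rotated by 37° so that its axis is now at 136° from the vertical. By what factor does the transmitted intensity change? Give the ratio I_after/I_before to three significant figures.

I_new/I_old ≈ 3.39

Before rotation:
By Malus's law, I₁ = I₀ cos²(113° − 57°) = I₀ cos²(56°) = 0.3127 I₀.
I₂ = I₁ cos²(173° − 113°) = 0.3127 I₀ · cos²(60°) = 0.07817 I₀.
After rotation:
I₁ = I₀ cos²(113° − 57°) = I₀ cos²(56°) = 0.3127 I₀.
I₂ = I₁ cos²(136° − 113°) = 0.3127 I₀ · cos²(23°) = 0.265 I₀.
Ratio = 0.265 / 0.07817 = 3.389.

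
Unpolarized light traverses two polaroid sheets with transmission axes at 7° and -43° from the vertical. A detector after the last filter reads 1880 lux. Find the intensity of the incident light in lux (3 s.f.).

Unpolarized light through the first polarizer → I₁ = ½ I₀, now polarized at 7°.
I₂ = I₁ cos²(-43° − 7°) = 0.5 I₀ · cos²(50°) = 0.2066 I₀.
So 1880 lux = 0.2066 I₀, giving I₀ = 1880/0.2066 = 9100 lux.

I₀ ≈ 9100 lux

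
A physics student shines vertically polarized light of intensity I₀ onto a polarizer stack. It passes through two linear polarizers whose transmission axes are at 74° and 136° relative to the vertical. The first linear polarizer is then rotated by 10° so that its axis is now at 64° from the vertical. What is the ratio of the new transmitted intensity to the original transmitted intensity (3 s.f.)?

I_new/I_old ≈ 1.10

Before rotation:
I₁ = I₀ cos²(74° − 0°) = I₀ cos²(74°) = 0.07598 I₀.
I₂ = I₁ cos²(136° − 74°) = 0.07598 I₀ · cos²(62°) = 0.01675 I₀.
After rotation:
I₁ = I₀ cos²(64° − 0°) = I₀ cos²(64°) = 0.1922 I₀.
I₂ = I₁ cos²(136° − 64°) = 0.1922 I₀ · cos²(72°) = 0.01835 I₀.
Ratio = 0.01835 / 0.01675 = 1.096.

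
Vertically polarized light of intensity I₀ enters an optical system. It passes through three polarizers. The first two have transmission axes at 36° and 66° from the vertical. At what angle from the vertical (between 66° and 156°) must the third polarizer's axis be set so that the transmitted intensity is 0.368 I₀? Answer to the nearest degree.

θ ≈ 96°

I₁ = I₀ cos²(36° − 0°) = I₀ cos²(36°) = 0.6545 I₀.
I₂ = I₁ cos²(66° − 36°) = 0.6545 I₀ · cos²(30°) = 0.4909 I₀.
Need I₃/I₀ = 0.368, so cos²(θ − 66°) = 0.368 / 0.4909 = 0.7497.
θ − 66° = arccos(√0.7497) = 30.0°, giving θ ≈ 66 + 30.0 = 96.0°.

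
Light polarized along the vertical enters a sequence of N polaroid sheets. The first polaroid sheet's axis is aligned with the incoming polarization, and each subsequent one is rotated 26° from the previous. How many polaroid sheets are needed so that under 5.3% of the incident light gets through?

First polarizer is aligned with the polarization: full transmission.
Each further stage multiplies by cos²(26°) = 0.8078.
After N polarizers: T = 0.8078^(N−1). Require T < 0.053 ⇒ N−1 > ln(0.053)/ln(0.8078) = 13.76, so N−1 ≥ 14 and N = 15.
Check: N=15 gives T = 0.05041 < 0.053; N=14 gives T = 0.0624.

N = 15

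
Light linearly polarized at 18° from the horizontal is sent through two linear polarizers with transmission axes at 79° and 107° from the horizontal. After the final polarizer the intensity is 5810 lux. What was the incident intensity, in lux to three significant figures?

I₀ ≈ 3.17e4 lux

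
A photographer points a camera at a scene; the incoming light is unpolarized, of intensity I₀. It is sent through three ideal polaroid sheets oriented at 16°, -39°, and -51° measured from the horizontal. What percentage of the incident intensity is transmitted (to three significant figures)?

Unpolarized light through the first polarizer → I₁ = ½ I₀, now polarized at 16°.
I₂ = I₁ cos²(-39° − 16°) = 0.5 I₀ · cos²(55°) = 0.1645 I₀.
I₃ = I₂ cos²(-51° + 39°) = 0.1645 I₀ · cos²(12°) = 0.1574 I₀.
That is 15.74% of the incident intensity.

≈ 15.7%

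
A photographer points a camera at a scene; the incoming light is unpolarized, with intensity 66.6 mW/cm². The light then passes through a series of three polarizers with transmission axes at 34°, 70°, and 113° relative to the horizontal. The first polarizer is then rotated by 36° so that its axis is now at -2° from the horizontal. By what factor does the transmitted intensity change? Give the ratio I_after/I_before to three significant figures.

I_new/I_old ≈ 0.146

Before rotation:
Unpolarized light through the first polarizer → I₁ = ½ I₀, now polarized at 34°.
I₂ = I₁ cos²(70° − 34°) = 0.5 I₀ · cos²(36°) = 0.3273 I₀.
I₃ = I₂ cos²(113° − 70°) = 0.3273 I₀ · cos²(43°) = 0.175 I₀.
After rotation:
Unpolarized light through the first polarizer → I₁ = ½ I₀, now polarized at -2°.
I₂ = I₁ cos²(70° + 2°) = 0.5 I₀ · cos²(72°) = 0.04775 I₀.
I₃ = I₂ cos²(113° − 70°) = 0.04775 I₀ · cos²(43°) = 0.02554 I₀.
Ratio = 0.02554 / 0.175 = 0.1459.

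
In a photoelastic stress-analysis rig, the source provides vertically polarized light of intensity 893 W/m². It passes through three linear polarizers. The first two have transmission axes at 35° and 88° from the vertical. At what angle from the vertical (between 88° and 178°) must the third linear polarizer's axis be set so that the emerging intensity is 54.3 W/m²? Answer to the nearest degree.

θ ≈ 148°

I₁ = I₀ cos²(35° − 0°) = I₀ cos²(35°) = 0.671 I₀.
I₂ = I₁ cos²(88° − 35°) = 0.671 I₀ · cos²(53°) = 0.243 I₀.
Target fraction: 54.3 / 893 W/m² = 0.06081 of I₀.
Need I₃/I₀ = 0.06081, so cos²(θ − 88°) = 0.06081 / 0.243 = 0.2502.
θ − 88° = arccos(√0.2502) = 60.0°, giving θ ≈ 88 + 60.0 = 148.0°.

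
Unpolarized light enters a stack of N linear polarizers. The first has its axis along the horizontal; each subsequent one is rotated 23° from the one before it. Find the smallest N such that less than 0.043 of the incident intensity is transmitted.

N = 16

First polarizer halves the unpolarized light: factor 1/2.
Each further stage multiplies by cos²(23°) = 0.8473.
After N polarizers: T = 0.5·0.8473^(N−1). Require T < 0.043 ⇒ N−1 > ln(0.043/0.5)/ln(0.8473) = 14.81, so N−1 ≥ 15 and N = 16.
Check: N=16 gives T = 0.04166 < 0.043; N=15 gives T = 0.04917.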